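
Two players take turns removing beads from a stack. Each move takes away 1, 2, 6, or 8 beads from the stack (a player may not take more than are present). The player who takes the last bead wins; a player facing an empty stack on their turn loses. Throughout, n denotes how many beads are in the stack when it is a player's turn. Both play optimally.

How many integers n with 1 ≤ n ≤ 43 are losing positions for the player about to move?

Compute win/loss labels from the base case upward. A position with no move is L. Any other position is W if it can reach an L in one move, else L.
n=0: no move → L
n=1: can move to 0, which is L ⇒ W
n=2: can move to 0, which is L ⇒ W
n=3: moves to 2(W), 1(W); every one is W ⇒ L
n=4: can move to 3, which is L ⇒ W
n=5: can move to 3, which is L ⇒ W
n=6: can move to 0, which is L ⇒ W
n=7: moves to 6(W), 5(W), 1(W); every one is W ⇒ L
n=8: can move to 7, which is L ⇒ W
n=9: can move to 7, which is L ⇒ W
n=10: moves to 9(W), 8(W), 4(W), 2(W); every one is W ⇒ L
n=11: can move to 10, which is L ⇒ W
n=12: can move to 10, which is L ⇒ W
n=13: can move to 7, which is L ⇒ W
n=14: moves to 13(W), 12(W), 8(W), 6(W); every one is W ⇒ L
n=15: can move to 14, which is L ⇒ W
n=16: can move to 14, which is L ⇒ W
n=17: moves to 16(W), 15(W), 11(W), 9(W); every one is W ⇒ L
n=18: can move to 17, which is L ⇒ W
n=19: can move to 17, which is L ⇒ W
n=20: can move to 14, which is L ⇒ W
n=21: moves to 20(W), 19(W), 15(W), 13(W); every one is W ⇒ L
n=22: can move to 21, which is L ⇒ W
n=23: can move to 21, which is L ⇒ W
n=24: moves to 23(W), 22(W), 18(W), 16(W); every one is W ⇒ L
n=25: can move to 24, which is L ⇒ W
n=26: can move to 24, which is L ⇒ W
n=27: can move to 21, which is L ⇒ W
n=28: moves to 27(W), 26(W), 22(W), 20(W); every one is W ⇒ L
n=29: can move to 28, which is L ⇒ W
n=30: can move to 28, which is L ⇒ W
n=31: moves to 30(W), 29(W), 25(W), 23(W); every one is W ⇒ L
n=32: can move to 31, which is L ⇒ W
n=33: can move to 31, which is L ⇒ W
n=34: can move to 28, which is L ⇒ W
n=35: moves to 34(W), 33(W), 29(W), 27(W); every one is W ⇒ L
n=36: can move to 35, which is L ⇒ W
n=37: can move to 35, which is L ⇒ W
n=38: moves to 37(W), 36(W), 32(W), 30(W); every one is W ⇒ L
n=39: can move to 38, which is L ⇒ W
n=40: can move to 38, which is L ⇒ W
n=41: can move to 35, which is L ⇒ W
n=42: moves to 41(W), 40(W), 36(W), 34(W); every one is W ⇒ L
n=43: can move to 42, which is L ⇒ W
L entries with 1 ≤ n ≤ 43 (n=0 is outside the asked range and is not counted): n = 3, 7, 10, 14, 17, 21, 24, 28, 31, 35, 38, 42; that makes 12.

12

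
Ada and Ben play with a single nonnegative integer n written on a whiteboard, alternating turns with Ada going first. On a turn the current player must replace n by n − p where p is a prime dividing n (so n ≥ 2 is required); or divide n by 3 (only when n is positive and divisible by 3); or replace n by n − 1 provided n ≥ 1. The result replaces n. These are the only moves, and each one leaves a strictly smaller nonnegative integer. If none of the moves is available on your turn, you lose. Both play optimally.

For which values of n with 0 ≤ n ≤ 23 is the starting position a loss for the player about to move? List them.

Compute win/loss labels from the base case upward. A position with no move is L. Any other position is W if it can reach an L in one move, else L.
n=0: no move → L
n=1: can move to 0, which is L ⇒ W
n=2: can move to 0, which is L ⇒ W
n=3: can move to 0, which is L ⇒ W
n=4: moves to 2(W), 3(W); every one is W ⇒ L
n=5: can move to 0, which is L ⇒ W
n=6: can move to 4, which is L ⇒ W
n=7: can move to 0, which is L ⇒ W
n=8: moves to 6(W), 7(W); every one is W ⇒ L
n=9: can move to 8, which is L ⇒ W
n=10: can move to 8, which is L ⇒ W
n=11: can move to 0, which is L ⇒ W
n=12: can move to 4, which is L ⇒ W
n=13: can move to 0, which is L ⇒ W
n=14: moves to 7(W), 12(W), 13(W); every one is W ⇒ L
n=15: can move to 14, which is L ⇒ W
n=16: can move to 14, which is L ⇒ W
n=17: can move to 0, which is L ⇒ W
n=18: moves to 6(W), 15(W), 16(W), 17(W); every one is W ⇒ L
n=19: can move to 0, which is L ⇒ W
n=20: can move to 18, which is L ⇒ W
n=21: can move to 14, which is L ⇒ W
n=22: moves to 11(W), 20(W), 21(W); every one is W ⇒ L
n=23: can move to 0, which is L ⇒ W
Reading off the rows marked L gives the requested list; there are 6 such values of n.

0, 4, 8, 14, 18, 22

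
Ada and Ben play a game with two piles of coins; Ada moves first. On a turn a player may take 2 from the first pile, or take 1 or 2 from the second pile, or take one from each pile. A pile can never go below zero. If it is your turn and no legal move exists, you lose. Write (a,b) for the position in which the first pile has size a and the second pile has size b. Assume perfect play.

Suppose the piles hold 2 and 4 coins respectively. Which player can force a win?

Compute win/loss labels from the base case upward. A position with no move is L. Any other position is W if it can reach an L in one move, else L.
No move ever increases a pile, so every position that can arise here has a ≤ 2 and b ≤ 4; it is enough to label the cells with 0 ≤ a ≤ 2 and 0 ≤ b ≤ 4.
Every move lowers a or b (never raises either), so fill the grid row by row in increasing a, and left to right within a row: each cell's successors are then already labelled.
      b=0  b=1  b=2  b=3  b=4
a=0:    L    W    W    L    W
a=1:    L    W    W    L    W
a=2:    W    W    L    W    W
Cells with no legal move (terminal, hence L): (0,0), (1,0).
The remaining L cells, each justified by listing all of its moves:
(0,3): moves to (0,2)(W), (0,1)(W); every one is W ⇒ L
(1,3): moves to (1,2)(W), (1,1)(W), (0,2)(W); every one is W ⇒ L
(2,2): moves to (0,2)(W), (2,1)(W), (2,0)(W), (1,1)(W); every one is W ⇒ L
Every other cell has at least one move into one of the L cells above, so it is W.
The starting position (2,4) is W: Ada should move to (2,2), handing over an L position.

Ada wins.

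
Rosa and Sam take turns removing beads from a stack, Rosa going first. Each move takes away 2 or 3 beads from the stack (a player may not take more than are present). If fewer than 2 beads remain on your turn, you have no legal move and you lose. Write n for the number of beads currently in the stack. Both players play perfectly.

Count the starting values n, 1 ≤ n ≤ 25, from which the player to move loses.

Use the standard recursion: the mover loses at a terminal position; elsewhere, the mover wins exactly when some move hands the opponent an L position.
n=0: no move → L
n=1: no move → L
n=2: W (go to 0, an L position)
n=3: W (go to 1, an L position)
n=4: W (go to 1, an L position)
n=5: L (options 3(W), 2(W) are all W)
n=6: L (options 4(W), 3(W) are all W)
n=7: W (go to 5, an L position)
n=8: W (go to 6, an L position)
n=9: W (go to 6, an L position)
n=10: L (options 8(W), 7(W) are all W)
n=11: L (options 9(W), 8(W) are all W)
n=12: W (go to 10, an L position)
n=13: W (go to 11, an L position)
n=14: W (go to 11, an L position)
n=15: L (options 13(W), 12(W) are all W)
n=16: L (options 14(W), 13(W) are all W)
n=17: W (go to 15, an L position)
n=18: W (go to 16, an L position)
n=19: W (go to 16, an L position)
n=20: L (options 18(W), 17(W) are all W)
n=21: L (options 19(W), 18(W) are all W)
n=22: W (go to 20, an L position)
n=23: W (go to 21, an L position)
n=24: W (go to 21, an L position)
n=25: L (options 23(W), 22(W) are all W)
L entries with 1 ≤ n ≤ 25 (n=0 is outside the asked range and is not counted): n = 1, 5, 6, 10, 11, 15, 16, 20, 21, 25; that makes 10.

10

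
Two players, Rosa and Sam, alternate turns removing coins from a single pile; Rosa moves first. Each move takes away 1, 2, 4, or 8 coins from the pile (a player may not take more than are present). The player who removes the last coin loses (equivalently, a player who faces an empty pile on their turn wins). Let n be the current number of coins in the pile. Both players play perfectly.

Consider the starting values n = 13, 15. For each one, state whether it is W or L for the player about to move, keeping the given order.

Use the standard recursion: the mover wins at a terminal position; elsewhere, the mover wins exactly when some move hands the opponent an L position.
n=0: no move; the opponent has just taken the last coin and therefore loses → W
n=1: L (sole option 0(W) is W)
n=2: W (go to 1, an L position)
n=3: W (go to 1, an L position)
n=4: L (options 3(W), 2(W), 0(W) are all W)
n=5: W (go to 4, an L position)
n=6: W (go to 4, an L position)
n=7: L (options 6(W), 5(W), 3(W) are all W)
n=8: W (go to 7, an L position)
n=9: W (go to 7, an L position)
n=10: L (options 9(W), 8(W), 6(W), 2(W) are all W)
n=11: W (go to 10, an L position)
n=12: W (go to 10, an L position)
n=13: L (options 12(W), 11(W), 9(W), 5(W) are all W)
n=14: W (go to 13, an L position)
n=15: W (go to 13, an L position)

13: L, 15: W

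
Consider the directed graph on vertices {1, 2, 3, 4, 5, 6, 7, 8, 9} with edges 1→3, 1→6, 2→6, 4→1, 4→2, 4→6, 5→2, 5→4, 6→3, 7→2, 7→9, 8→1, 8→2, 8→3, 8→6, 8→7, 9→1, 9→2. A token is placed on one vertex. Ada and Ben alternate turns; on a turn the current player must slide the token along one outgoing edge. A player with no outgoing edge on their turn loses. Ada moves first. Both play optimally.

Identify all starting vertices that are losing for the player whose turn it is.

2, 3

Build the W/L table. Terminal = L. A non-terminal position is W if it has a move to some L; otherwise it is L.
Every edge goes from a vertex to one that appears earlier in the order 3, 6, 2, 1, 9, 4, 7, 8, 5, so processing vertices in that order labels each vertex after all of its successors.
3: no outgoing edge → L
6: W (go to 3, an L position)
2: L (sole option 6(W) is W)
1: W (go to 3, an L position)
9: W (go to 2, an L position)
4: W (go to 2, an L position)
7: W (go to 2, an L position)
8: W (go to 2, an L position)
5: W (go to 2, an L position)
The losing starting vertices are exactly the entries labelled L in this table (2 of them).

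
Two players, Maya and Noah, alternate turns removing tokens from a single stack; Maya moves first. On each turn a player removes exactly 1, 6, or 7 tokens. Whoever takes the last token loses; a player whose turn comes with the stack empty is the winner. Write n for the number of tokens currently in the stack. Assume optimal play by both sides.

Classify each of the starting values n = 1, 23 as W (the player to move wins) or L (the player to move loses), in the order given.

Label each position W (a win for the player to move) or L (a loss). A position with no legal move is W; any other position is W exactly when some move reaches an L, and L when every move reaches a W.
n=0: no move; the opponent has just taken the last token and therefore loses → W
n=1: L (sole option 0(W) is W)
n=2: W (go to 1, an L position)
n=3: L (sole option 2(W) is W)
n=4: W (go to 3, an L position)
n=5: L (sole option 4(W) is W)
n=6: W (go to 5, an L position)
n=7: W (go to 1, an L position)
n=8: W (go to 1, an L position)
n=9: W (go to 3, an L position)
n=10: W (go to 3, an L position)
n=11: W (go to 5, an L position)
n=12: W (go to 5, an L position)
n=13: L (options 12(W), 7(W), 6(W) are all W)
n=14: W (go to 13, an L position)
n=15: L (options 14(W), 9(W), 8(W) are all W)
n=16: W (go to 15, an L position)
n=17: L (options 16(W), 11(W), 10(W) are all W)
n=18: W (go to 17, an L position)
n=19: W (go to 13, an L position)
n=20: W (go to 13, an L position)
n=21: W (go to 15, an L position)
n=22: W (go to 15, an L position)
n=23: W (go to 17, an L position)

1: L, 23: W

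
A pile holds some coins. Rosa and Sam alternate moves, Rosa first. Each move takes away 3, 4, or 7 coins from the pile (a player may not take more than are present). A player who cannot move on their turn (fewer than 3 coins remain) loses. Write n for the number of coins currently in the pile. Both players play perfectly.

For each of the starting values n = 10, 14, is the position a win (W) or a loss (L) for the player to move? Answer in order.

Classify positions by backward induction: terminal positions (no move available) are L. From any other position, the mover wins iff some move reaches an L.
n=0: no move → L
n=1: no move → L
n=2: no move → L
n=3: W (go to 0, an L position)
n=4: W (go to 1, an L position)
n=5: W (go to 2, an L position)
n=6: W (go to 2, an L position)
n=7: W (go to 0, an L position)
n=8: W (go to 1, an L position)
n=9: W (go to 2, an L position)
n=10: L (options 7(W), 6(W), 3(W) are all W)
n=11: L (options 8(W), 7(W), 4(W) are all W)
n=12: L (options 9(W), 8(W), 5(W) are all W)
n=13: W (go to 10, an L position)
n=14: W (go to 11, an L position)

10: L, 14: W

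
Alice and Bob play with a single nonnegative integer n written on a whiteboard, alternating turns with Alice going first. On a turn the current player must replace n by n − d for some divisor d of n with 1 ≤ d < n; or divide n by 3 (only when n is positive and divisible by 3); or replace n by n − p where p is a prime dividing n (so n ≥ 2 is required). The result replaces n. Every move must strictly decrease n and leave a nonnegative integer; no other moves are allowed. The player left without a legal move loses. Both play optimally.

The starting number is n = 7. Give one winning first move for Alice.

Build the W/L table. Terminal = L. A non-terminal position is W if it has a move to some L; otherwise it is L.
n=0: no move → L
n=1: no move → L
n=2: W (go to 0, an L position)
n=3: W (go to 0, an L position)
n=4: L (options 2(W), 3(W) are all W)
n=5: W (go to 0, an L position)
n=6: W (go to 4, an L position)
n=7: W (go to 0, an L position)
From 7, the L positions reachable in one move are: 0.

Move to 0.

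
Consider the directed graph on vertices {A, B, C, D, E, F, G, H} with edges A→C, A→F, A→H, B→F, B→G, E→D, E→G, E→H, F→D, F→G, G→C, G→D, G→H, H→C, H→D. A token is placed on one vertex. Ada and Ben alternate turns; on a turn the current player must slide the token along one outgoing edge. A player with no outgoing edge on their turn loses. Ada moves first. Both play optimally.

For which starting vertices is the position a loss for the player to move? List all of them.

B, C, D

Label each position W (a win for the player to move) or L (a loss). A position with no legal move is L; any other position is W exactly when some move reaches an L, and L when every move reaches a W.
Every edge goes from a vertex to one that appears earlier in the order D, C, H, G, E, F, A, B, so processing vertices in that order labels each vertex after all of its successors.
D: no outgoing edge → L
C: no outgoing edge → L
H: →C(L), so W
G: →C(L), so W
E: →D(L), so W
F: →D(L), so W
A: →C(L), so W
B: →F(W), G(W) — all W, so L
The losing starting vertices are exactly the entries labelled L in this table (3 of them).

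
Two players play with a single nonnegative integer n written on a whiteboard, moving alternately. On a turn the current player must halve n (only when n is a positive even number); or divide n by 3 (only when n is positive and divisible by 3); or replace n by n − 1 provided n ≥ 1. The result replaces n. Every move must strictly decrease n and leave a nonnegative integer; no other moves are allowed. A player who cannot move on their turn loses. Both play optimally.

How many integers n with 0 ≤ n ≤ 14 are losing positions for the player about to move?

7

Label each position W (a win for the player to move) or L (a loss). A position with no legal move is L; any other position is W exactly when some move reaches an L, and L when every move reaches a W.
n=0: no move → L
n=1: reaches L-position 0 → W
n=2: only reaches 1(W), which is W → L
n=3: reaches L-position 2 → W
n=4: reaches L-position 2 → W
n=5: only reaches 4(W), which is W → L
n=6: reaches L-position 2 → W
n=7: only reaches 6(W), which is W → L
n=8: reaches L-position 7 → W
n=9: only reaches 3(W), 8(W), all W → L
n=10: reaches L-position 5 → W
n=11: only reaches 10(W), which is W → L
n=12: reaches L-position 11 → W
n=13: only reaches 12(W), which is W → L
n=14: reaches L-position 7 → W
L entries with 0 ≤ n ≤ 14: n = 0, 2, 5, 7, 9, 11, 13; that makes 7.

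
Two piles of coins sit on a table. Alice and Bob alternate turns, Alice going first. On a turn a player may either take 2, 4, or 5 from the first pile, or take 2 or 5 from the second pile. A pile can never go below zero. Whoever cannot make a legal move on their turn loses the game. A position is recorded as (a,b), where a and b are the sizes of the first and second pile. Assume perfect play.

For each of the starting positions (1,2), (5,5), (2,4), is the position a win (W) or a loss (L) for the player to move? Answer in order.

Compute win/loss labels from the base case upward. A position with no move is L. Any other position is W if it can reach an L in one move, else L.
No move ever increases a pile, so every position that can arise here has a ≤ 5 and b ≤ 5; it is enough to label the cells with 0 ≤ a ≤ 5 and 0 ≤ b ≤ 5.
Every move lowers a or b (never raises either), so fill the grid row by row in increasing a, and left to right within a row: each cell's successors are then already labelled.
      b=0  b=1  b=2  b=3  b=4  b=5
a=0:    L    L    W    W    L    W
a=1:    L    L    W    W    L    W
a=2:    W    W    L    L    W    W
a=3:    W    W    L    L    W    W
a=4:    W    W    W    W    W    L
a=5:    W    W    W    W    W    L
Cells with no legal move (terminal, hence L): (0,0), (0,1), (1,0), (1,1).
The remaining L cells, each justified by listing all of its moves:
(0,4): →(0,2)(W) only, which is W, so L
(1,4): →(1,2)(W) only, which is W, so L
(2,2): →(0,2)(W), (2,0)(W) — all W, so L
(2,3): →(0,3)(W), (2,1)(W) — all W, so L
(3,2): →(1,2)(W), (3,0)(W) — all W, so L
(3,3): →(1,3)(W), (3,1)(W) — all W, so L
(4,5): →(2,5)(W), (0,5)(W), (4,3)(W), (4,0)(W) — all W, so L
(5,5): →(3,5)(W), (1,5)(W), (0,5)(W), (5,3)(W), (5,0)(W) — all W, so L
Every other cell has at least one move into one of the L cells above, so it is W.
(1,2): the move to (1,0) reaches an L cell, so W
(5,5): one of the L cells justified above, so L
(2,4): the move to (0,4) reaches an L cell, so W

(1,2): W, (5,5): L, (2,4): W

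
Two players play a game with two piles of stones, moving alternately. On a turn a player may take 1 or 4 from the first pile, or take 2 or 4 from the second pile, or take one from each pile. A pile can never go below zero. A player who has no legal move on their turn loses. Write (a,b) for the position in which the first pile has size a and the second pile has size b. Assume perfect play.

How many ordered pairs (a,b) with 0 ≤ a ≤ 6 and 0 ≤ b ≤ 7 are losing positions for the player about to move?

19

Classify positions by backward induction: terminal positions (no move available) are L. From any other position, the mover wins iff some move reaches an L.
Every move lowers a or b (never raises either), so fill the grid row by row in increasing a, and left to right within a row: each cell's successors are then already labelled.
      b=0  b=1  b=2  b=3  b=4  b=5  b=6  b=7
a=0:    L    L    W    W    W    W    L    L
a=1:    W    W    W    L    L    W    W    W
a=2:    L    L    W    W    W    W    L    L
a=3:    W    W    W    L    L    W    W    W
a=4:    W    W    L    W    W    W    W    W
a=5:    L    L    W    W    W    W    L    L
a=6:    W    W    W    L    L    W    W    W
Cells with no legal move (terminal, hence L): (0,0), (0,1).
The remaining L cells, each justified by listing all of its moves:
(0,6): only reaches (0,4)(W), (0,2)(W), all W → L
(0,7): only reaches (0,5)(W), (0,3)(W), all W → L
(1,3): only reaches (0,3)(W), (1,1)(W), (0,2)(W), all W → L
(1,4): only reaches (0,4)(W), (1,2)(W), (1,0)(W), (0,3)(W), all W → L
(2,0): only reaches (1,0)(W), which is W → L
(2,1): only reaches (1,1)(W), (1,0)(W), all W → L
(2,6): only reaches (1,6)(W), (2,4)(W), (2,2)(W), (1,5)(W), all W → L
(2,7): only reaches (1,7)(W), (2,5)(W), (2,3)(W), (1,6)(W), all W → L
(3,3): only reaches (2,3)(W), (3,1)(W), (2,2)(W), all W → L
(3,4): only reaches (2,4)(W), (3,2)(W), (3,0)(W), (2,3)(W), all W → L
(4,2): only reaches (3,2)(W), (0,2)(W), (4,0)(W), (3,1)(W), all W → L
(5,0): only reaches (4,0)(W), (1,0)(W), all W → L
(5,1): only reaches (4,1)(W), (1,1)(W), (4,0)(W), all W → L
(5,6): only reaches (4,6)(W), (1,6)(W), (5,4)(W), (5,2)(W), (4,5)(W), all W → L
(5,7): only reaches (4,7)(W), (1,7)(W), (5,5)(W), (5,3)(W), (4,6)(W), all W → L
(6,3): only reaches (5,3)(W), (2,3)(W), (6,1)(W), (5,2)(W), all W → L
(6,4): only reaches (5,4)(W), (2,4)(W), (6,2)(W), (6,0)(W), (5,3)(W), all W → L
Every other cell has at least one move into one of the L cells above, so it is W.
L cells per row: a=0: 4, a=1: 2, a=2: 4, a=3: 2, a=4: 1, a=5: 4, a=6: 2; total 19.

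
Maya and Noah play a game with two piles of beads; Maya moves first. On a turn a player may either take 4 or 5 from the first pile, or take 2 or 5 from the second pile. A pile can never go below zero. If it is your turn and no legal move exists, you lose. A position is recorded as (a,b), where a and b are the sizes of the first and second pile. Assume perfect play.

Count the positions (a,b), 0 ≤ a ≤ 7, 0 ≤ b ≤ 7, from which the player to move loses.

28

Build the W/L table. Terminal = L. A non-terminal position is W if it has a move to some L; otherwise it is L.
Every move lowers a or b (never raises either), so fill the grid row by row in increasing a, and left to right within a row: each cell's successors are then already labelled.
      b=0  b=1  b=2  b=3  b=4  b=5  b=6  b=7
a=0:    L    L    W    W    L    W    W    L
a=1:    L    L    W    W    L    W    W    L
a=2:    L    L    W    W    L    W    W    L
a=3:    L    L    W    W    L    W    W    L
a=4:    W    W    L    L    W    W    L    W
a=5:    W    W    L    L    W    W    L    W
a=6:    W    W    L    L    W    W    L    W
a=7:    W    W    L    L    W    W    L    W
Cells with no legal move (terminal, hence L): (0,0), (0,1), (1,0), (1,1), (2,0), (2,1), (3,0), (3,1).
The remaining L cells, each justified by listing all of its moves:
(0,4): L (sole option (0,2)(W) is W)
(0,7): L (options (0,5)(W), (0,2)(W) are all W)
(1,4): L (sole option (1,2)(W) is W)
(1,7): L (options (1,5)(W), (1,2)(W) are all W)
(2,4): L (sole option (2,2)(W) is W)
(2,7): L (options (2,5)(W), (2,2)(W) are all W)
(3,4): L (sole option (3,2)(W) is W)
(3,7): L (options (3,5)(W), (3,2)(W) are all W)
(4,2): L (options (0,2)(W), (4,0)(W) are all W)
(4,3): L (options (0,3)(W), (4,1)(W) are all W)
(4,6): L (options (0,6)(W), (4,4)(W), (4,1)(W) are all W)
(5,2): L (options (1,2)(W), (0,2)(W), (5,0)(W) are all W)
(5,3): L (options (1,3)(W), (0,3)(W), (5,1)(W) are all W)
(5,6): L (options (1,6)(W), (0,6)(W), (5,4)(W), (5,1)(W) are all W)
(6,2): L (options (2,2)(W), (1,2)(W), (6,0)(W) are all W)
(6,3): L (options (2,3)(W), (1,3)(W), (6,1)(W) are all W)
(6,6): L (options (2,6)(W), (1,6)(W), (6,4)(W), (6,1)(W) are all W)
(7,2): L (options (3,2)(W), (2,2)(W), (7,0)(W) are all W)
(7,3): L (options (3,3)(W), (2,3)(W), (7,1)(W) are all W)
(7,6): L (options (3,6)(W), (2,6)(W), (7,4)(W), (7,1)(W) are all W)
Every other cell has at least one move into one of the L cells above, so it is W.
L cells per row: a=0: 4, a=1: 4, a=2: 4, a=3: 4, a=4: 3, a=5: 3, a=6: 3, a=7: 3; total 28.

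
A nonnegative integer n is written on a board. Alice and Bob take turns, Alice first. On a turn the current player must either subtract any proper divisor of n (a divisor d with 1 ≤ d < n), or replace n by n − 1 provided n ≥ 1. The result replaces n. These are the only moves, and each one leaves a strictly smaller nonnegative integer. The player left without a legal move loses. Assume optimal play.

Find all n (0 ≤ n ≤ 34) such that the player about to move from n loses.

0, 2, 5, 7, 9, 11, 13, 15, 17, 19, 21, 23, 25, 27, 29, 31, 33

Label each position W (a win for the player to move) or L (a loss). A position with no legal move is L; any other position is W exactly when some move reaches an L, and L when every move reaches a W.
n=0: no move → L
n=1: can move to 0, which is L ⇒ W
n=2: the only move is to 1(W), a W ⇒ L
n=3: can move to 2, which is L ⇒ W
n=4: can move to 2, which is L ⇒ W
n=5: the only move is to 4(W), a W ⇒ L
n=6: can move to 5, which is L ⇒ W
n=7: the only move is to 6(W), a W ⇒ L
n=8: can move to 7, which is L ⇒ W
n=9: moves to 6(W), 8(W); every one is W ⇒ L
n=10: can move to 5, which is L ⇒ W
n=11: the only move is to 10(W), a W ⇒ L
n=12: can move to 9, which is L ⇒ W
n=13: the only move is to 12(W), a W ⇒ L
n=14: can move to 7, which is L ⇒ W
n=15: moves to 10(W), 12(W), 14(W); every one is W ⇒ L
n=16: can move to 15, which is L ⇒ W
n=17: the only move is to 16(W), a W ⇒ L
n=18: can move to 9, which is L ⇒ W
n=19: the only move is to 18(W), a W ⇒ L
n=20: can move to 15, which is L ⇒ W
n=21: moves to 14(W), 18(W), 20(W); every one is W ⇒ L
n=22: can move to 11, which is L ⇒ W
n=23: the only move is to 22(W), a W ⇒ L
n=24: can move to 21, which is L ⇒ W
n=25: moves to 20(W), 24(W); every one is W ⇒ L
n=26: can move to 13, which is L ⇒ W
n=27: moves to 18(W), 24(W), 26(W); every one is W ⇒ L
n=28: can move to 21, which is L ⇒ W
n=29: the only move is to 28(W), a W ⇒ L
n=30: can move to 15, which is L ⇒ W
n=31: the only move is to 30(W), a W ⇒ L
n=32: can move to 31, which is L ⇒ W
n=33: moves to 22(W), 30(W), 32(W); every one is W ⇒ L
n=34: can move to 17, which is L ⇒ W
Reading off the rows marked L gives the requested list; there are 17 such values of n.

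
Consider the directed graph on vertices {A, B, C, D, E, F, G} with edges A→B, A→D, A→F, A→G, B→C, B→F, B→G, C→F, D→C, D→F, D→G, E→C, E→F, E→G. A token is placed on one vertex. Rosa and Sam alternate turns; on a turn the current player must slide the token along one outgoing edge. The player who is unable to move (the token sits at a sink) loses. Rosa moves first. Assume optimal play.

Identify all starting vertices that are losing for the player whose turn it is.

Classify positions by backward induction: terminal positions (no move available) are L. From any other position, the mover wins iff some move reaches an L.
Every edge goes from a vertex to one that appears earlier in the order G, F, C, D, E, B, A, so processing vertices in that order labels each vertex after all of its successors.
G: no outgoing edge → L
F: no outgoing edge → L
C: →F(L), so W
D: →F(L), so W
E: →F(L), so W
B: →F(L), so W
A: →F(L), so W
The losing starting vertices are exactly the entries labelled L in this table (2 of them).

F, G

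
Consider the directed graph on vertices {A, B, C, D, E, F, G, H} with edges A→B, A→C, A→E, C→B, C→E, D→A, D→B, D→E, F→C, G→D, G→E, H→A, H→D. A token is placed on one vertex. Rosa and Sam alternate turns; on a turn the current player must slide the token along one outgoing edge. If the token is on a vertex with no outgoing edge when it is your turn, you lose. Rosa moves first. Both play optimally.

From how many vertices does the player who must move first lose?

Use the standard recursion: the mover loses at a terminal position; elsewhere, the mover wins exactly when some move hands the opponent an L position.
Every edge goes from a vertex to one that appears earlier in the order E, B, C, A, D, G, H, F, so processing vertices in that order labels each vertex after all of its successors.
E: no outgoing edge → L
B: no outgoing edge → L
C: reaches L-position B → W
A: reaches L-position B → W
D: reaches L-position B → W
G: reaches L-position E → W
H: only reaches D(W), A(W), all W → L
F: only reaches C(W), which is W → L
The L vertices are B, E, F, H; that is 4 in all.

4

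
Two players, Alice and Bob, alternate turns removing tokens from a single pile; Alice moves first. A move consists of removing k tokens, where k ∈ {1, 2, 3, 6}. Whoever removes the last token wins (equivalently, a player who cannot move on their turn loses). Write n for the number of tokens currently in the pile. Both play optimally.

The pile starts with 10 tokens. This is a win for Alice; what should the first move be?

Remove 2, leaving 8.

Work bottom-up. With no move the player to move loses. Otherwise the position is W if at least one move leads to an L position for the opponent, and L if every move leads to a W.
n=0: no move → L
n=1: can move to 0, which is L ⇒ W
n=2: can move to 0, which is L ⇒ W
n=3: can move to 0, which is L ⇒ W
n=4: moves to 3(W), 2(W), 1(W); every one is W ⇒ L
n=5: can move to 4, which is L ⇒ W
n=6: can move to 4, which is L ⇒ W
n=7: can move to 4, which is L ⇒ W
n=8: moves to 7(W), 6(W), 5(W), 2(W); every one is W ⇒ L
n=9: can move to 8, which is L ⇒ W
n=10: can move to 8, which is L ⇒ W
From 10, the L positions reachable in one move are: 8, 4. Any move reaching one of these is winning.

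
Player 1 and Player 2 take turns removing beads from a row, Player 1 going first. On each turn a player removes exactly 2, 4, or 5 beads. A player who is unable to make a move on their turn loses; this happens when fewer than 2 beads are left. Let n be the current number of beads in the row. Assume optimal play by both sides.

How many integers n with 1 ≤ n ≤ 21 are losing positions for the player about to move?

6

Label each position W (a win for the player to move) or L (a loss). A position with no legal move is L; any other position is W exactly when some move reaches an L, and L when every move reaches a W.
n=0: no move → L
n=1: no move → L
n=2: reaches L-position 0 → W
n=3: reaches L-position 1 → W
n=4: reaches L-position 0 → W
n=5: reaches L-position 1 → W
n=6: reaches L-position 1 → W
n=7: only reaches 5(W), 3(W), 2(W), all W → L
n=8: only reaches 6(W), 4(W), 3(W), all W → L
n=9: reaches L-position 7 → W
n=10: reaches L-position 8 → W
n=11: reaches L-position 7 → W
n=12: reaches L-position 8 → W
n=13: reaches L-position 8 → W
n=14: only reaches 12(W), 10(W), 9(W), all W → L
n=15: only reaches 13(W), 11(W), 10(W), all W → L
n=16: reaches L-position 14 → W
n=17: reaches L-position 15 → W
n=18: reaches L-position 14 → W
n=19: reaches L-position 15 → W
n=20: reaches L-position 15 → W
n=21: only reaches 19(W), 17(W), 16(W), all W → L
L entries with 1 ≤ n ≤ 21 (n=0 is outside the asked range and is not counted): n = 1, 7, 8, 14, 15, 21; that makes 6.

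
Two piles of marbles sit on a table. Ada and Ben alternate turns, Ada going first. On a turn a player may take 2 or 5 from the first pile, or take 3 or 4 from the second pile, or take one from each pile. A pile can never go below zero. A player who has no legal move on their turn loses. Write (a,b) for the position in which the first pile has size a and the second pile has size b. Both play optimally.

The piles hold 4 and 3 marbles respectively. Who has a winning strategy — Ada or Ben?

Ada wins.

Compute win/loss labels from the base case upward. A position with no move is L. Any other position is W if it can reach an L in one move, else L.
No move ever increases a pile, so every position that can arise here has a ≤ 4 and b ≤ 3; it is enough to label the cells with 0 ≤ a ≤ 4 and 0 ≤ b ≤ 3.
Every move lowers a or b (never raises either), so fill the grid row by row in increasing a, and left to right within a row: each cell's successors are then already labelled.
      b=0  b=1  b=2  b=3
a=0:    L    L    L    W
a=1:    L    W    W    W
a=2:    W    W    W    L
a=3:    W    L    L    L
a=4:    L    L    W    W
Cells with no legal move (terminal, hence L): (0,0), (0,1), (0,2), (1,0).
The remaining L cells, each justified by listing all of its moves:
(2,3): only reaches (0,3)(W), (2,0)(W), (1,2)(W), all W → L
(3,1): only reaches (1,1)(W), (2,0)(W), all W → L
(3,2): only reaches (1,2)(W), (2,1)(W), all W → L
(3,3): only reaches (1,3)(W), (3,0)(W), (2,2)(W), all W → L
(4,0): only reaches (2,0)(W), which is W → L
(4,1): only reaches (2,1)(W), (3,0)(W), all W → L
Every other cell has at least one move into one of the L cells above, so it is W.
From (4,3) Ada can move to (2,3), reaching an L position.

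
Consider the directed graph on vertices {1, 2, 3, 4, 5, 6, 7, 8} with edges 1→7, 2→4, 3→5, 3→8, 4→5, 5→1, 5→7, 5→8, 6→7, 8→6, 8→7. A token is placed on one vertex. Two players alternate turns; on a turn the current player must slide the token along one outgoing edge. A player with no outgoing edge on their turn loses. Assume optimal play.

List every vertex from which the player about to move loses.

Build the W/L table. Terminal = L. A non-terminal position is W if it has a move to some L; otherwise it is L.
Every edge goes from a vertex to one that appears earlier in the order 7, 6, 1, 8, 5, 4, 3, 2, so processing vertices in that order labels each vertex after all of its successors.
7: no outgoing edge → L
6: W (go to 7, an L position)
1: W (go to 7, an L position)
8: W (go to 7, an L position)
5: W (go to 7, an L position)
4: L (sole option 5(W) is W)
3: L (options 5(W), 8(W) are all W)
2: W (go to 4, an L position)
The losing starting vertices are exactly the entries labelled L in this table (3 of them).

3, 4, 7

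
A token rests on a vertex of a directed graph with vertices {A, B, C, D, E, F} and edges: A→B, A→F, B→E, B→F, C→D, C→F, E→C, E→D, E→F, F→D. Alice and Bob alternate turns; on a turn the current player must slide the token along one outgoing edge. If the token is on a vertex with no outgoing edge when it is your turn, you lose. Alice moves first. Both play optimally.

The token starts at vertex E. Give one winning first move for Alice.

Compute win/loss labels from the base case upward. A position with no move is L. Any other position is W if it can reach an L in one move, else L.
Every edge goes from a vertex to one that appears earlier in the order D, F, C, E, B, A, so processing vertices in that order labels each vertex after all of its successors.
D: no outgoing edge → L
F: can move to D, which is L ⇒ W
C: can move to D, which is L ⇒ W
E: can move to D, which is L ⇒ W
B: moves to E(W), F(W); every one is W ⇒ L
A: can move to B, which is L ⇒ W
From E, the L positions reachable in one move are: D.

Move to D.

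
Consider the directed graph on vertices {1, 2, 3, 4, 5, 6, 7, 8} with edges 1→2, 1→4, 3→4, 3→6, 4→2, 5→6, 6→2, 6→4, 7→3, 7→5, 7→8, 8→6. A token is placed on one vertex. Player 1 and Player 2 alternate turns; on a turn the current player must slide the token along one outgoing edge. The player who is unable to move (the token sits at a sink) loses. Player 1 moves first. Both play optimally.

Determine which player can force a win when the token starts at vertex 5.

Player 2 wins.

Compute win/loss labels from the base case upward. A position with no move is L. Any other position is W if it can reach an L in one move, else L.
Every edge goes from a vertex to one that appears earlier in the order 2, 4, 6, 3, 8, 5, 7, 1, so processing vertices in that order labels each vertex after all of its successors.
2: no outgoing edge → L
4: can move to 2, which is L ⇒ W
6: can move to 2, which is L ⇒ W
3: moves to 6(W), 4(W); every one is W ⇒ L
8: the only move is to 6(W), a W ⇒ L
5: the only move is to 6(W), a W ⇒ L
7: can move to 5, which is L ⇒ W
1: can move to 2, which is L ⇒ W
Every move from 5 reaches a W position, so the mover loses.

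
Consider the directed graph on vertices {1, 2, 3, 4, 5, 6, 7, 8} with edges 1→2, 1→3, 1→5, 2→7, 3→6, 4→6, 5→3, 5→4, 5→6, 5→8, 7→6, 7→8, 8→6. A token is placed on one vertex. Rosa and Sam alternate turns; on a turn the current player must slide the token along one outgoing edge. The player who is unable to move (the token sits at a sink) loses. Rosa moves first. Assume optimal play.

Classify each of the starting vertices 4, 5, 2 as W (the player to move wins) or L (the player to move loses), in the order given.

4: W, 5: W, 2: L

Compute win/loss labels from the base case upward. A position with no move is L. Any other position is W if it can reach an L in one move, else L.
Every edge goes from a vertex to one that appears earlier in the order 6, 8, 7, 4, 3, 5, 2, 1, so processing vertices in that order labels each vertex after all of its successors.
6: no outgoing edge → L
8: reaches L-position 6 → W
7: reaches L-position 6 → W
4: reaches L-position 6 → W
3: reaches L-position 6 → W
5: reaches L-position 6 → W
2: only reaches 7(W), which is W → L
1: reaches L-position 2 → W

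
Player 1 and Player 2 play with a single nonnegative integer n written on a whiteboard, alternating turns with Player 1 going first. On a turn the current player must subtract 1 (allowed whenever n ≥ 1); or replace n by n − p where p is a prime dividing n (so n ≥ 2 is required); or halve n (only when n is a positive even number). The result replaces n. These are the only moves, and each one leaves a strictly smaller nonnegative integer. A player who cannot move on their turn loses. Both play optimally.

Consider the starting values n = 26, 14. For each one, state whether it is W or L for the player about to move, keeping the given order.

26: W, 14: L

Label each position W (a win for the player to move) or L (a loss). A position with no legal move is L; any other position is W exactly when some move reaches an L, and L when every move reaches a W.
n=0: no move → L
n=1: →0(L), so W
n=2: →0(L), so W
n=3: →0(L), so W
n=4: →2(W), 3(W) — all W, so L
n=5: →0(L), so W
n=6: →4(L), so W
n=7: →0(L), so W
n=8: →4(L), so W
n=9: →6(W), 8(W) — all W, so L
n=10: →9(L), so W
n=11: →0(L), so W
n=12: →9(L), so W
n=13: →0(L), so W
n=14: →7(W), 12(W), 13(W) — all W, so L
n=15: →14(L), so W
n=16: →14(L), so W
n=17: →0(L), so W
n=18: →9(L), so W
n=19: →0(L), so W
n=20: →10(W), 15(W), 18(W), 19(W) — all W, so L
n=21: →14(L), so W
n=22: →20(L), so W
n=23: →0(L), so W
n=24: →12(W), 21(W), 22(W), 23(W) — all W, so L
n=25: →20(L), so W
n=26: →24(L), so W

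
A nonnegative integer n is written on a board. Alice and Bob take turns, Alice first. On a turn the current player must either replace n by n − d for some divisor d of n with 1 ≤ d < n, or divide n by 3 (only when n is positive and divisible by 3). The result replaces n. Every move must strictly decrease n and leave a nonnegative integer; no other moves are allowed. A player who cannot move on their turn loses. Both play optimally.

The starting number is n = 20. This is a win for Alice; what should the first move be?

Work bottom-up. With no move the player to move loses. Otherwise the position is W if at least one move leads to an L position for the opponent, and L if every move leads to a W.
n=0: no move → L
n=1: no move → L
n=2: W (go to 1, an L position)
n=3: W (go to 1, an L position)
n=4: L (options 2(W), 3(W) are all W)
n=5: W (go to 4, an L position)
n=6: W (go to 4, an L position)
n=7: L (sole option 6(W) is W)
n=8: W (go to 4, an L position)
n=9: L (options 3(W), 6(W), 8(W) are all W)
n=10: W (go to 9, an L position)
n=11: L (sole option 10(W) is W)
n=12: W (go to 4, an L position)
n=13: L (sole option 12(W) is W)
n=14: W (go to 7, an L position)
n=15: L (options 5(W), 10(W), 12(W), 14(W) are all W)
n=16: W (go to 15, an L position)
n=17: L (sole option 16(W) is W)
n=18: W (go to 9, an L position)
n=19: L (sole option 18(W) is W)
n=20: W (go to 15, an L position)
From 20, the L positions reachable in one move are: 15, 19. Any move reaching one of these is winning.

Move to 15.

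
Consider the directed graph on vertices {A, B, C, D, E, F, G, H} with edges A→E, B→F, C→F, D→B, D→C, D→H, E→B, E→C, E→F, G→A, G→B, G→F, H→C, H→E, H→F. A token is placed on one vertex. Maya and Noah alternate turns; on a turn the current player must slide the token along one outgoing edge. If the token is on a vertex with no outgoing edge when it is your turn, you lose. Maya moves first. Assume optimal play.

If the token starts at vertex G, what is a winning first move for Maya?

Move to A.

Positions with no move are L. A position that does have a move is losing for the player to move precisely when every available move leads to a winning position for the opponent. Fill in the labels:
Every edge goes from a vertex to one that appears earlier in the order F, B, C, E, A, G, H, D, so processing vertices in that order labels each vertex after all of its successors.
F: no outgoing edge → L
B: reaches L-position F → W
C: reaches L-position F → W
E: reaches L-position F → W
A: only reaches E(W), which is W → L
G: reaches L-position A → W
H: reaches L-position F → W
D: only reaches H(W), C(W), B(W), all W → L
From G, the L positions reachable in one move are: A, F. Any move reaching one of these is winning.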